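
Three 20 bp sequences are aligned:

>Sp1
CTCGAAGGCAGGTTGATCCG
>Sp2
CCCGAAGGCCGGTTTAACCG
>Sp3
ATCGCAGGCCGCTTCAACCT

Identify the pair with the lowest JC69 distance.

Sp1–Sp2: 4/20 differ, p = 0.200, d = 0.233.
Sp1–Sp3: 7/20 differ, p = 0.350, d = 0.471.
Sp2–Sp3: 6/20 differ, p = 0.300, d = 0.383.
The smallest distance is between Sp1 and Sp2.

Sp1 and Sp2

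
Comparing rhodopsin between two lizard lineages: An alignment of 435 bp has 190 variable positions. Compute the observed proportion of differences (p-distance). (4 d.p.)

p = 190/435 = 0.436781… ≈ 0.4368 (to 4 d.p.).

0.4368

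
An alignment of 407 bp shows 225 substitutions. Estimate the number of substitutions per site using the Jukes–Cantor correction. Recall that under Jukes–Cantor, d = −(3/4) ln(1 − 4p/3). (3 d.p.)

1.002

p = 225/407 ≈ 0.552826.
d = −(3/4) ln(1 − 4p/3) = −0.75 ln(1 − 0.737101) = −0.75 ln(0.262899)
  = −0.75 × (-1.335985) = 1.001989 substitutions/site.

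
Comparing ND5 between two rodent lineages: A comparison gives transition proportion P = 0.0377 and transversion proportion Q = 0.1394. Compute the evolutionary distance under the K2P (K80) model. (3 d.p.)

0.203

Under the Kimura two-parameter model, d = −½ ln(1 − 2P − Q) − ¼ ln(1 − 2Q).
1 − 2P − Q = 0.7852, giving −½ ln(0.7852) = 0.120908.
1 − 2Q = 0.7212, giving −¼ ln(0.7212) = 0.081710.
d = 0.120908 + 0.081710 = 0.202618.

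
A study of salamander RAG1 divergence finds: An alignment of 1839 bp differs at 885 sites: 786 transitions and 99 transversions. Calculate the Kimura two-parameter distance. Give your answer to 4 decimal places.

1.2250

P = 786/1839 ≈ 0.427406 and Q = 99/1839 ≈ 0.053834.
Under the Kimura two-parameter model, d = −½ ln(1 − 2P − Q) − ¼ ln(1 − 2Q).
1 − 2P − Q = 0.091354, giving −½ ln(0.091354) = 1.196507.
1 − 2Q = 0.892332, giving −¼ ln(0.892332) = 0.028479.
d = 1.196507 + 0.028479 = 1.224986.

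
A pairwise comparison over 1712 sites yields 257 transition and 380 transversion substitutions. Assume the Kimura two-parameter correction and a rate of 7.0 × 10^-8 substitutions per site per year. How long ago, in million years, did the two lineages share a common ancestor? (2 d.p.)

3.69

P = 257/1712 ≈ 0.150117 and Q = 380/1712 ≈ 0.221963.
Under the Kimura two-parameter model, d = −½ ln(1 − 2P − Q) − ¼ ln(1 − 2Q).
1 − 2P − Q = 0.477803, giving −½ ln(0.477803) = 0.369278.
1 − 2Q = 0.556074, giving −¼ ln(0.556074) = 0.146713.
d = 0.369278 + 0.146713 = 0.515991.
Under a molecular clock d = 2μt, so t = d/(2μ) = 0.515991 / (2 × 7.0 × 10^-8) = 3.69 million years.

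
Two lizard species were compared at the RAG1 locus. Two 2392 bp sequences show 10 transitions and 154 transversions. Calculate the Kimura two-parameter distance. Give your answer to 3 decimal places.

P = 10/2392 ≈ 0.004181 and Q = 154/2392 ≈ 0.064381.
Under the Kimura two-parameter model, d = −½ ln(1 − 2P − Q) − ¼ ln(1 − 2Q).
1 − 2P − Q = 0.927257, giving −½ ln(0.927257) = 0.037762.
1 − 2Q = 0.871238, giving −¼ ln(0.871238) = 0.034460.
d = 0.037762 + 0.034460 = 0.072222.

0.072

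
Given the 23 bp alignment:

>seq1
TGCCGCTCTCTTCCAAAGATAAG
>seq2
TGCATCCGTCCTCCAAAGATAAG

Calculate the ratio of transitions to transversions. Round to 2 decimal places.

Transitions are A↔G and C↔T; transversions are all other mismatches.
Transitions: 2. Transversions: 3.
R = 2/3 = 0.666666… ≈ 0.67 (to 2 d.p.).

0.67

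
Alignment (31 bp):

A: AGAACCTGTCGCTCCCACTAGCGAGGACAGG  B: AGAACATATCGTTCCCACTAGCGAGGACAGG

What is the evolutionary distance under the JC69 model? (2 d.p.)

0.10

The sequences differ at 3 of 31 sites (6, 8, 12), so p = 3/31 ≈ 0.096774.
d = −(3/4) ln(1 − 4p/3) = −0.75 ln(1 − 0.129032) = −0.75 ln(0.870968)
  = −0.75 × (-0.138150) = 0.103613 substitutions/site.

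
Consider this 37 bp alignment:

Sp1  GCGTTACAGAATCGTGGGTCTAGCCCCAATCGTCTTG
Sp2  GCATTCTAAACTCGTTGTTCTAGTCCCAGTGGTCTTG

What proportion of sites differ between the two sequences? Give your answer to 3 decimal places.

0.270

The sequences differ at 10 of 37 positions (sites 3, 6, 7, 9, 11, 16, 18, 24, 29, 31).
p = 10/37 = 0.270270… ≈ 0.270 (to 3 d.p.).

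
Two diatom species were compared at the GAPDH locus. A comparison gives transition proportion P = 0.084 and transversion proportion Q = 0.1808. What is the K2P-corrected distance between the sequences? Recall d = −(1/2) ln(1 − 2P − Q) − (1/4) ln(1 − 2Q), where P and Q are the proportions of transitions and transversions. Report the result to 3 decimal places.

0.327

Under the Kimura two-parameter model, d = −½ ln(1 − 2P − Q) − ¼ ln(1 − 2Q).
1 − 2P − Q = 0.6512, giving −½ ln(0.6512) = 0.214469.
1 − 2Q = 0.6384, giving −¼ ln(0.6384) = 0.112198.
d = 0.214469 + 0.112198 = 0.326667.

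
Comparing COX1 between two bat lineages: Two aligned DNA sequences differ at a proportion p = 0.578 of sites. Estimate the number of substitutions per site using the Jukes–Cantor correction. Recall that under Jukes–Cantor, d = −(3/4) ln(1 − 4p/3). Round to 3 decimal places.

1.104

d = −(3/4) ln(1 − 4p/3) = −0.75 ln(1 − 0.770667) = −0.75 ln(0.229333)
  = −0.75 × (-1.472580) = 1.104435 substitutions/site.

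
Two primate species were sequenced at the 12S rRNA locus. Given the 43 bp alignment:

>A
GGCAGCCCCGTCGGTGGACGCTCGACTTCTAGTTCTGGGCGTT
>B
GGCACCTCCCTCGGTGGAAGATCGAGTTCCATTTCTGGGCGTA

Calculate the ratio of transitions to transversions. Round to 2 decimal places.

0.29

Transitions are A↔G and C↔T; transversions are all other mismatches.
Transitions: 2. Transversions: 7.
R = 2/7 = 0.285714… ≈ 0.29 (to 2 d.p.).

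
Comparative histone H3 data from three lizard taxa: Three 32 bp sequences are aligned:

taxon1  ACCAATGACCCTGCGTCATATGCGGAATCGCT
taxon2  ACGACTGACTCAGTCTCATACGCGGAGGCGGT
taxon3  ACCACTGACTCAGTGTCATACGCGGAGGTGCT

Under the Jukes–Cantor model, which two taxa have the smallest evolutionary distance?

taxon1–taxon2: 10/32 differ, p = 0.313, d = 0.404.
taxon1–taxon3: 8/32 differ, p = 0.250, d = 0.304.
taxon2–taxon3: 4/32 differ, p = 0.125, d = 0.137.
The smallest distance is between taxon2 and taxon3.

taxon2 and taxon3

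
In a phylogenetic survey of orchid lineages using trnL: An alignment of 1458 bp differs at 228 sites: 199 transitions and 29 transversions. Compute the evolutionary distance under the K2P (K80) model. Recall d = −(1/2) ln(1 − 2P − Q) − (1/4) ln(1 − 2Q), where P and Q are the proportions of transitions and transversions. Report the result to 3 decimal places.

0.183

P = 199/1458 ≈ 0.136488 and Q = 29/1458 ≈ 0.01989.
Under the Kimura two-parameter model, d = −½ ln(1 − 2P − Q) − ¼ ln(1 − 2Q).
1 − 2P − Q = 0.707134, giving −½ ln(0.707134) = 0.173268.
1 − 2Q = 0.96022, giving −¼ ln(0.96022) = 0.010148.
d = 0.173268 + 0.010148 = 0.183416.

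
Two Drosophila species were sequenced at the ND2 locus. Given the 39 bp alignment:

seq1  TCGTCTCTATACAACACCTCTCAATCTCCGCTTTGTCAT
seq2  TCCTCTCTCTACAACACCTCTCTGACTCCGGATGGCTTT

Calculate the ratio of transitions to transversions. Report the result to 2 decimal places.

0.38

Transitions are A↔G and C↔T; transversions are all other mismatches.
Transitions: 3. Transversions: 8.
R = 3/8 = 0.375 ≈ 0.38 (to 2 d.p.).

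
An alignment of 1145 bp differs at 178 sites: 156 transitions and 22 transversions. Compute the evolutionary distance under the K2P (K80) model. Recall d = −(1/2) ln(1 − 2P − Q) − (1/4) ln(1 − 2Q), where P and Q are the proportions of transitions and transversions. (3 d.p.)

P = 156/1145 ≈ 0.136245 and Q = 22/1145 ≈ 0.019214.
Under the Kimura two-parameter model, d = −½ ln(1 − 2P − Q) − ¼ ln(1 − 2Q).
1 − 2P − Q = 0.708296, giving −½ ln(0.708296) = 0.172447.
1 − 2Q = 0.961572, giving −¼ ln(0.961572) = 0.009796.
d = 0.172447 + 0.009796 = 0.182243.

0.182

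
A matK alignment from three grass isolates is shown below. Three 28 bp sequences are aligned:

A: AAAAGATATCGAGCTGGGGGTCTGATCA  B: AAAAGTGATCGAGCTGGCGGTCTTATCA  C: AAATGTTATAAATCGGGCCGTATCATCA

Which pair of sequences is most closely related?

A–B: 4/28 differ, p = 0.143, d = 0.158.
A–C: 10/28 differ, p = 0.357, d = 0.485.
B–C: 9/28 differ, p = 0.321, d = 0.420.
The smallest distance is between A and B.

A and B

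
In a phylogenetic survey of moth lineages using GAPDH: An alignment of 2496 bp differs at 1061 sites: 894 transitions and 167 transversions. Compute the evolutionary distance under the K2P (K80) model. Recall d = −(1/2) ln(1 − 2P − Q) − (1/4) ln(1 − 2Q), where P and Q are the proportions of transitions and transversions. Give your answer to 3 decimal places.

0.800

P = 894/2496 ≈ 0.358173 and Q = 167/2496 ≈ 0.066907.
Under the Kimura two-parameter model, d = −½ ln(1 − 2P − Q) − ¼ ln(1 − 2Q).
1 − 2P − Q = 0.216747, giving −½ ln(0.216747) = 0.764512.
1 − 2Q = 0.866186, giving −¼ ln(0.866186) = 0.035914.
d = 0.764512 + 0.035914 = 0.800426.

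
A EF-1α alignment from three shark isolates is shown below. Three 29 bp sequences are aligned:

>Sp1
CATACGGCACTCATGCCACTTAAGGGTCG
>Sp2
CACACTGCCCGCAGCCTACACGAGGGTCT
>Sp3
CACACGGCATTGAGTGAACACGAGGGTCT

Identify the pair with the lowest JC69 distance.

Sp1–Sp2: 11/29 differ, p = 0.379, d = 0.529.
Sp1–Sp3: 11/29 differ, p = 0.379, d = 0.529.
Sp2–Sp3: 8/29 differ, p = 0.276, d = 0.344.
The smallest distance is between Sp2 and Sp3.

Sp2 and Sp3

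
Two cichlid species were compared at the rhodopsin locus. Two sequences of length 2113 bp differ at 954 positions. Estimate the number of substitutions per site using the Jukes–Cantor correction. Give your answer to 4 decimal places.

p = 954/2113 ≈ 0.451491.
d = −(3/4) ln(1 − 4p/3) = −0.75 ln(1 − 0.601988) = −0.75 ln(0.398012)
  = −0.75 × (-0.921273) = 0.690955 substitutions/site.

0.6910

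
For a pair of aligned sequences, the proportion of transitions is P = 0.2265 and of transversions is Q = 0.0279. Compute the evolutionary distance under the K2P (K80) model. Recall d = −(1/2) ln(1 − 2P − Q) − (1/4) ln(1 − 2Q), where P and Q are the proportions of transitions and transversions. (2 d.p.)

Under the Kimura two-parameter model, d = −½ ln(1 − 2P − Q) − ¼ ln(1 − 2Q).
1 − 2P − Q = 0.5191, giving −½ ln(0.5191) = 0.327829.
1 − 2Q = 0.9442, giving −¼ ln(0.9442) = 0.014354.
d = 0.327829 + 0.014354 = 0.342183.

0.34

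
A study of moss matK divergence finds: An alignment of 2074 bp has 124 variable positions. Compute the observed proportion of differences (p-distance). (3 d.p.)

0.060

p = 124/2074 = 0.059787… ≈ 0.060 (to 3 d.p.).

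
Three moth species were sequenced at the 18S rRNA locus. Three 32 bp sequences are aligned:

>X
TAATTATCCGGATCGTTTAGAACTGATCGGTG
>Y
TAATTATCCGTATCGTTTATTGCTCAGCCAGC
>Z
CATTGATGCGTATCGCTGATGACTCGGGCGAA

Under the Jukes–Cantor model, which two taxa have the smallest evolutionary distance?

X–Y: 10/32 differ, p = 0.313, d = 0.404.
X–Z: 16/32 differ, p = 0.500, d = 0.824.
Y–Z: 13/32 differ, p = 0.406, d = 0.585.
The smallest distance is between X and Y.

X and Y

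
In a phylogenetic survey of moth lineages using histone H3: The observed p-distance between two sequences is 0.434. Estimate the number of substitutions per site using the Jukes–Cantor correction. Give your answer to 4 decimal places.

d = −(3/4) ln(1 − 4p/3) = −0.75 ln(1 − 0.578667) = −0.75 ln(0.421333)
  = −0.75 × (-0.864332) = 0.648249 substitutions/site.

0.6482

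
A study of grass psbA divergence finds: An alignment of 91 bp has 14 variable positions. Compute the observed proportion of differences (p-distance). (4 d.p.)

0.1538

p = 14/91 = 0.153846… ≈ 0.1538 (to 4 d.p.).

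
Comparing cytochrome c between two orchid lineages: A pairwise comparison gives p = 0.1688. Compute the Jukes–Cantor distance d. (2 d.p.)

d = −(3/4) ln(1 − 4p/3) = −0.75 ln(1 − 0.225067) = −0.75 ln(0.774933)
  = −0.75 × (-0.254979) = 0.191234 substitutions/site.

0.19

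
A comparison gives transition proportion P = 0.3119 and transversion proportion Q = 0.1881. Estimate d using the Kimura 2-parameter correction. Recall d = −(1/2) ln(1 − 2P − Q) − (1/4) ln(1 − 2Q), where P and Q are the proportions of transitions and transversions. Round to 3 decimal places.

Under the Kimura two-parameter model, d = −½ ln(1 − 2P − Q) − ¼ ln(1 − 2Q).
1 − 2P − Q = 0.1881, giving −½ ln(0.1881) = 0.835391.
1 − 2Q = 0.6238, giving −¼ ln(0.6238) = 0.117981.
d = 0.835391 + 0.117981 = 0.953372.

0.953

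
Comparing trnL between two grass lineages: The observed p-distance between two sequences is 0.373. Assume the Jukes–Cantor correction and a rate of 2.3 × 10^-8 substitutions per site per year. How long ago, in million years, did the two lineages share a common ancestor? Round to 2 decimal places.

d = −(3/4) ln(1 − 4p/3) = −0.75 ln(1 − 0.497333) = −0.75 ln(0.502667)
  = −0.75 × (-0.687827) = 0.515870 substitutions/site.
Under a molecular clock d = 2μt, so t = d/(2μ) = 0.515870 / (2 × 2.3 × 10^-8) = 11.21 million years.

11.21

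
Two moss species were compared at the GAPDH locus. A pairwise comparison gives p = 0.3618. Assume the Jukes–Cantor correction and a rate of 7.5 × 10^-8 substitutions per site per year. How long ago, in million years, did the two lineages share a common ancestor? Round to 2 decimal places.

3.29

d = −(3/4) ln(1 − 4p/3) = −0.75 ln(1 − 0.4824) = −0.75 ln(0.5176)
  = −0.75 × (-0.658553) = 0.493915 substitutions/site.
Under a molecular clock d = 2μt, so t = d/(2μ) = 0.493915 / (2 × 7.5 × 10^-8) = 3.29 million years.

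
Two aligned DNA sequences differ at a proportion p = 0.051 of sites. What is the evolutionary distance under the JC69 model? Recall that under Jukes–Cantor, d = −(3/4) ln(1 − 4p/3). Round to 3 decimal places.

d = −(3/4) ln(1 − 4p/3) = −0.75 ln(1 − 0.068) = −0.75 ln(0.932)
  = −0.75 × (-0.070422) = 0.052817 substitutions/site.

0.053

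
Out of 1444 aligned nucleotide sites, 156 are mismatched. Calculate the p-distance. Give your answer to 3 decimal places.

p = 156/1444 = 0.108033… ≈ 0.108 (to 3 d.p.).

0.108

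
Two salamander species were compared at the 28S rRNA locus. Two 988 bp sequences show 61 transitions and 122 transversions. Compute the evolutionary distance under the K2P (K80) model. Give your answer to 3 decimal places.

0.213

P = 61/988 ≈ 0.061741 and Q = 122/988 ≈ 0.123482.
Under the Kimura two-parameter model, d = −½ ln(1 − 2P − Q) − ¼ ln(1 − 2Q).
1 − 2P − Q = 0.753036, giving −½ ln(0.753036) = 0.141821.
1 − 2Q = 0.753036, giving −¼ ln(0.753036) = 0.070911.
d = 0.141821 + 0.070911 = 0.212732.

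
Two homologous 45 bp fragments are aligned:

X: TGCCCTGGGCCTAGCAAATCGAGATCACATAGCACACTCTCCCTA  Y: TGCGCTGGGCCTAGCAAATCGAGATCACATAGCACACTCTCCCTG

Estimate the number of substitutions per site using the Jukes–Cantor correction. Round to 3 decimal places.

0.046

The sequences differ at 2 of 45 sites (4, 45), so p = 2/45 ≈ 0.044444.
d = −(3/4) ln(1 − 4p/3) = −0.75 ln(1 − 0.059259) = −0.75 ln(0.940741)
  = −0.75 × (-0.061087) = 0.045815 substitutions/site.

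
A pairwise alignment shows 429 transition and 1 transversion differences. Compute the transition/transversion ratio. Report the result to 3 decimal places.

R = 429/1 = 429.000.

429.000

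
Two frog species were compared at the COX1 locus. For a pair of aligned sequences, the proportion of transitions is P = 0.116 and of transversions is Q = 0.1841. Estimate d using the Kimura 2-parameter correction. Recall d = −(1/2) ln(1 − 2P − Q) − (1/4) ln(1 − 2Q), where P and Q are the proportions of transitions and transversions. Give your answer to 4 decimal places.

0.3838

Under the Kimura two-parameter model, d = −½ ln(1 − 2P − Q) − ¼ ln(1 − 2Q).
1 − 2P − Q = 0.5839, giving −½ ln(0.5839) = 0.269013.
1 − 2Q = 0.6318, giving −¼ ln(0.6318) = 0.114796.
d = 0.269013 + 0.114796 = 0.383809.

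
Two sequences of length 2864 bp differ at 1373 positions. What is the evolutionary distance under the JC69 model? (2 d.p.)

0.76

p = 1373/2864 ≈ 0.479399.
d = −(3/4) ln(1 − 4p/3) = −0.75 ln(1 − 0.639199) = −0.75 ln(0.360801)
  = −0.75 × (-1.019429) = 0.764572 substitutions/site.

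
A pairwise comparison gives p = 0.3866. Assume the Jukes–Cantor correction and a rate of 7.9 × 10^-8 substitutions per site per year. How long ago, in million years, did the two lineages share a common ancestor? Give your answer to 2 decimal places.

d = −(3/4) ln(1 − 4p/3) = −0.75 ln(1 − 0.515467) = −0.75 ln(0.484533)
  = −0.75 × (-0.724570) = 0.543428 substitutions/site.
Under a molecular clock d = 2μt, so t = d/(2μ) = 0.543428 / (2 × 7.9 × 10^-8) = 3.44 million years.

3.44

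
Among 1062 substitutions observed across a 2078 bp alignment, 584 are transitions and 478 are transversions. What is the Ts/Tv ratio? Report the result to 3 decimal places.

R = 584/478 = 1.221757… ≈ 1.222 (to 3 d.p.).

1.222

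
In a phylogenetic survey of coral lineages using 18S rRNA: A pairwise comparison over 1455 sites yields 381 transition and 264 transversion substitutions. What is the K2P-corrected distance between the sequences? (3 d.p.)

P = 381/1455 ≈ 0.261856 and Q = 264/1455 ≈ 0.181443.
Under the Kimura two-parameter model, d = −½ ln(1 − 2P − Q) − ¼ ln(1 − 2Q).
1 − 2P − Q = 0.294845, giving −½ ln(0.294845) = 0.610653.
1 − 2Q = 0.637114, giving −¼ ln(0.637114) = 0.112702.
d = 0.610653 + 0.112702 = 0.723355.

0.723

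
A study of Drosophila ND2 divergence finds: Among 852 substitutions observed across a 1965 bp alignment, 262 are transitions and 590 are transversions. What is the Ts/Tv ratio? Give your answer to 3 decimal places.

0.444

R = 262/590 = 0.444067… ≈ 0.444 (to 3 d.p.).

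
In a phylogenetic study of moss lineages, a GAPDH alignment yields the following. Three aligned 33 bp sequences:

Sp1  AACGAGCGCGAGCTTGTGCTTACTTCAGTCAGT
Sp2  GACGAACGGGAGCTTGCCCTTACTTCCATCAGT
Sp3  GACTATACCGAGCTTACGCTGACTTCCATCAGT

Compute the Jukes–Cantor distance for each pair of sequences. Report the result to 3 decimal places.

Sp1–Sp2: 7/33 sites differ → p ≈ 0.212121, d = −0.75 ln(1 − 0.282828) = 0.249330 ≈ 0.249.
Sp1–Sp3: 10/33 sites differ → p ≈ 0.30303, d = −0.75 ln(1 − 0.40404) = 0.388186 ≈ 0.388.
Sp2–Sp3: 8/33 sites differ → p ≈ 0.242424, d = −0.75 ln(1 − 0.323232) = 0.292820 ≈ 0.293.

d(Sp1,Sp2) = 0.249, d(Sp1,Sp3) = 0.388, d(Sp2,Sp3) = 0.293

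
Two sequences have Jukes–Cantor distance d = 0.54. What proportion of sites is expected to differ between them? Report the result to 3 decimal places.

p = (3/4)(1 − e^(−4d/3)) = 0.75 × (1 − e^(-0.72)) = 0.75 × (1 − 0.486752) = 0.384936.

0.385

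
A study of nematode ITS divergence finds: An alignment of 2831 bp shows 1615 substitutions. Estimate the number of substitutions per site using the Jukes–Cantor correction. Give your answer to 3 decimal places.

1.072

p = 1615/2831 ≈ 0.57047.
d = −(3/4) ln(1 − 4p/3) = −0.75 ln(1 − 0.760627) = −0.75 ln(0.239373)
  = −0.75 × (-1.429732) = 1.072299 substitutions/site.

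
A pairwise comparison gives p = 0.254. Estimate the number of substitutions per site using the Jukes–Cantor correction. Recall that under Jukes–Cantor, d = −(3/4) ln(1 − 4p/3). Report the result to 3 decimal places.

0.310

d = −(3/4) ln(1 − 4p/3) = −0.75 ln(1 − 0.338667) = −0.75 ln(0.661333)
  = −0.75 × (-0.413498) = 0.310124 substitutions/site.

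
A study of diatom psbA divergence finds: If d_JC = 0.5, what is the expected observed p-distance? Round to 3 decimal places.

p = (3/4)(1 − e^(−4d/3)) = 0.75 × (1 − e^(-0.666667)) = 0.75 × (1 − 0.513417) = 0.364937.

0.365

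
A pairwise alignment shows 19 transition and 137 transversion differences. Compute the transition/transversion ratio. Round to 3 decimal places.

R = 19/137 = 0.138686… ≈ 0.139 (to 3 d.p.).

0.139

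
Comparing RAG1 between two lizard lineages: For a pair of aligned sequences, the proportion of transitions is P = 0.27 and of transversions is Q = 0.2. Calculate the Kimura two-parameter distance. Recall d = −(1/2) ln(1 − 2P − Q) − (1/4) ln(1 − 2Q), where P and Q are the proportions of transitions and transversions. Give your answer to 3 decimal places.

Under the Kimura two-parameter model, d = −½ ln(1 − 2P − Q) − ¼ ln(1 − 2Q).
1 − 2P − Q = 0.26, giving −½ ln(0.26) = 0.673537.
1 − 2Q = 0.6, giving −¼ ln(0.6) = 0.127706.
d = 0.673537 + 0.127706 = 0.801243.

0.801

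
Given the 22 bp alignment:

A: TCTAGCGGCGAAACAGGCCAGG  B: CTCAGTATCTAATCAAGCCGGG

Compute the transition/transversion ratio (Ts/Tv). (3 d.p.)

2.333

Transitions are A↔G and C↔T; transversions are all other mismatches.
Transitions: 7. Transversions: 3.
R = 7/3 = 2.333333… ≈ 2.333 (to 3 d.p.).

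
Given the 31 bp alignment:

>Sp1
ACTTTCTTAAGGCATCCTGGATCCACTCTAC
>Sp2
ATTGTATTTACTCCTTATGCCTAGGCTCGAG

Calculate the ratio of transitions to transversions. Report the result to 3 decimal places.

0.231

Transitions are A↔G and C↔T; transversions are all other mismatches.
Transitions: 3. Transversions: 13.
R = 3/13 = 0.230769… ≈ 0.231 (to 3 d.p.).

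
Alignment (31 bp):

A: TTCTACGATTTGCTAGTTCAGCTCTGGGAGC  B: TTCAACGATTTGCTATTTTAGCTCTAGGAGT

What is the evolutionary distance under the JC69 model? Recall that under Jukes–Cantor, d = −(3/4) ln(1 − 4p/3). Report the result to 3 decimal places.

The sequences differ at 5 of 31 sites (4, 16, 19, 26, 31), so p = 5/31 ≈ 0.16129.
d = −(3/4) ln(1 − 4p/3) = −0.75 ln(1 − 0.215053) = −0.75 ln(0.784947)
  = −0.75 × (-0.242139) = 0.181604 substitutions/site.

0.182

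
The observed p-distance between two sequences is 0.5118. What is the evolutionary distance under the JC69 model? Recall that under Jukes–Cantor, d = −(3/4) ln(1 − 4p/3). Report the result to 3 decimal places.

d = −(3/4) ln(1 − 4p/3) = −0.75 ln(1 − 0.6824) = −0.75 ln(0.3176)
  = −0.75 × (-1.146963) = 0.860222 substitutions/site.

0.860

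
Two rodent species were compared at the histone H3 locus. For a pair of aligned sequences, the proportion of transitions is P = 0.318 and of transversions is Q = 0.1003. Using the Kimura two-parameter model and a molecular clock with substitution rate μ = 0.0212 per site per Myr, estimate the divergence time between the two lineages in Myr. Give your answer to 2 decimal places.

17.04

Under the Kimura two-parameter model, d = −½ ln(1 − 2P − Q) − ¼ ln(1 − 2Q).
1 − 2P − Q = 0.2637, giving −½ ln(0.2637) = 0.666472.
1 − 2Q = 0.7994, giving −¼ ln(0.7994) = 0.055973.
d = 0.666472 + 0.055973 = 0.722445.
Under a molecular clock d = 2μt, so t = d/(2μ) = 0.722445 / (2 × 0.0212) = 17.04 Myr.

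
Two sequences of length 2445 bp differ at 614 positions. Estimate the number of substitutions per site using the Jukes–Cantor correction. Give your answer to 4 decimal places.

0.3058

p = 614/2445 ≈ 0.251125.
d = −(3/4) ln(1 − 4p/3) = −0.75 ln(1 − 0.334833) = −0.75 ln(0.665167)
  = −0.75 × (-0.407717) = 0.305788 substitutions/site.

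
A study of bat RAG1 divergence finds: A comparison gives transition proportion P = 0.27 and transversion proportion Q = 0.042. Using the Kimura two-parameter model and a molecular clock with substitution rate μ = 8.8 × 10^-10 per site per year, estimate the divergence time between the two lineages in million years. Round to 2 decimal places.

Under the Kimura two-parameter model, d = −½ ln(1 − 2P − Q) − ¼ ln(1 − 2Q).
1 − 2P − Q = 0.418, giving −½ ln(0.418) = 0.436137.
1 − 2Q = 0.916, giving −¼ ln(0.916) = 0.021935.
d = 0.436137 + 0.021935 = 0.458072.
Under a molecular clock d = 2μt, so t = d/(2μ) = 0.458072 / (2 × 8.8 × 10^-10) = 260.27 million years.

260.27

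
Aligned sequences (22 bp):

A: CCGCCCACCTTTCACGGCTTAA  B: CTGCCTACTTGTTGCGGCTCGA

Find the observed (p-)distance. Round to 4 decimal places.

The sequences differ at 8 of 22 positions (sites 2, 6, 9, 11, 13, 14, 20, 21).
p = 8/22 = 0.363636… ≈ 0.3636 (to 4 d.p.).

0.3636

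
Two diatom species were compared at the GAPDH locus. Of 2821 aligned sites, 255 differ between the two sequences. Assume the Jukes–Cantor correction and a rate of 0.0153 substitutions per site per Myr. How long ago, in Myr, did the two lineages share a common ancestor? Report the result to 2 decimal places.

p = 255/2821 ≈ 0.090393.
d = −(3/4) ln(1 − 4p/3) = −0.75 ln(1 − 0.120524) = −0.75 ln(0.879476)
  = −0.75 × (-0.128429) = 0.096322 substitutions/site.
Under a molecular clock d = 2μt, so t = d/(2μ) = 0.096322 / (2 × 0.0153) = 3.15 Myr.

3.15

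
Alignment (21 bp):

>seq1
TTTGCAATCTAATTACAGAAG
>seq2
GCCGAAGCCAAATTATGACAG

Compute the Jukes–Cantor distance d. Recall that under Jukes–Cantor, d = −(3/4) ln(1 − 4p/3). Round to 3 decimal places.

The sequences differ at 11 of 21 sites, so p = 11/21 ≈ 0.52381.
d = −(3/4) ln(1 − 4p/3) = −0.75 ln(1 − 0.698413) = −0.75 ln(0.301587)
  = −0.75 × (-1.198697) = 0.899023 substitutions/site.

0.899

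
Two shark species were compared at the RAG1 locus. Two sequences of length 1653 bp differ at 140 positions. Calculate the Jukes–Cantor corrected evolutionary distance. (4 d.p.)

p = 140/1653 ≈ 0.084694.
d = −(3/4) ln(1 − 4p/3) = −0.75 ln(1 − 0.112925) = −0.75 ln(0.887075)
  = −0.75 × (-0.119826) = 0.089870 substitutions/site.

0.0899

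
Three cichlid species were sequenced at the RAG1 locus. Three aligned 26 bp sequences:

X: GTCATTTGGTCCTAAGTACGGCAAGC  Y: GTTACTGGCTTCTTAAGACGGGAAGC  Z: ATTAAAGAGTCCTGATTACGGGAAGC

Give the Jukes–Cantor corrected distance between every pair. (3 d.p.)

X–Y: 9/26 sites differ → p ≈ 0.346154, d = −0.75 ln(1 − 0.461539) = 0.464280 ≈ 0.464.
X–Z: 9/26 sites differ → p ≈ 0.346154, d = −0.75 ln(1 − 0.461539) = 0.464280 ≈ 0.464.
Y–Z: 9/26 sites differ → p ≈ 0.346154, d = −0.75 ln(1 − 0.461539) = 0.464280 ≈ 0.464.

d(X,Y) = 0.464, d(X,Z) = 0.464, d(Y,Z) = 0.464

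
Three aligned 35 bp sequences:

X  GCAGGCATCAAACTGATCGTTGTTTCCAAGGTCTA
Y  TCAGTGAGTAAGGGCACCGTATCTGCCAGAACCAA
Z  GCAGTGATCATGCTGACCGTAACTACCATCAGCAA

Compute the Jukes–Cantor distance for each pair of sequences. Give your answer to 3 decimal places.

X–Y: 19/35 sites differ → p ≈ 0.542857, d = −0.75 ln(1 − 0.723809) = 0.964997 ≈ 0.965.
X–Z: 14/35 sites differ → p = 0.4, d = −0.75 ln(1 − 0.533333) = 0.571605 ≈ 0.572.
Y–Z: 12/35 sites differ → p ≈ 0.342857, d = −0.75 ln(1 − 0.457143) = 0.458182 ≈ 0.458.

d(X,Y) = 0.965, d(X,Z) = 0.572, d(Y,Z) = 0.458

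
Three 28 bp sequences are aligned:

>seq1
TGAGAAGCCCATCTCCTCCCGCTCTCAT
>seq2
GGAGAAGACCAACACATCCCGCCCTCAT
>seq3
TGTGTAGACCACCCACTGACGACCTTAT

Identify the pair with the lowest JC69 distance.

seq1–seq2: 6/28 differ, p = 0.214, d = 0.252.
seq1–seq3: 11/28 differ, p = 0.393, d = 0.556.
seq2–seq3: 11/28 differ, p = 0.393, d = 0.556.
The smallest distance is between seq1 and seq2.

seq1 and seq2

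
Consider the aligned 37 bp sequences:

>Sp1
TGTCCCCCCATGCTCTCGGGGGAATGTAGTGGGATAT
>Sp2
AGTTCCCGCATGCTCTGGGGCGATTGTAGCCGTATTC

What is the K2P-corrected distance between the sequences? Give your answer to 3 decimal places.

Of 37 sites, 3 differences are transitions and 8 are transversions, so P = 3/37 ≈ 0.081081 and Q = 8/37 ≈ 0.216216.
Under the Kimura two-parameter model, d = −½ ln(1 − 2P − Q) − ¼ ln(1 − 2Q).
1 − 2P − Q = 0.621622, giving −½ ln(0.621622) = 0.237712.
1 − 2Q = 0.567568, giving −¼ ln(0.567568) = 0.141599.
d = 0.237712 + 0.141599 = 0.379311.

0.379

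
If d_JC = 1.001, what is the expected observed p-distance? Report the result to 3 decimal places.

p = (3/4)(1 − e^(−4d/3)) = 0.75 × (1 − e^(-1.334667)) = 0.75 × (1 − 0.263246) = 0.552566.

0.553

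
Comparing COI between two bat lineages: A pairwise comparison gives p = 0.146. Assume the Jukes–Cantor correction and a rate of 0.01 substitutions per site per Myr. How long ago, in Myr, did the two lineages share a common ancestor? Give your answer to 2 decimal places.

d = −(3/4) ln(1 − 4p/3) = −0.75 ln(1 − 0.194667) = −0.75 ln(0.805333)
  = −0.75 × (-0.216499) = 0.162374 substitutions/site.
Under a molecular clock d = 2μt, so t = d/(2μ) = 0.162374 / (2 × 0.01) = 8.12 Myr.

8.12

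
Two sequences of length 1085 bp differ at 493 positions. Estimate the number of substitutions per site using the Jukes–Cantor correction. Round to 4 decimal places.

0.6982

p = 493/1085 ≈ 0.454378.
d = −(3/4) ln(1 − 4p/3) = −0.75 ln(1 − 0.605837) = −0.75 ln(0.394163)
  = −0.75 × (-0.930991) = 0.698243 substitutions/site.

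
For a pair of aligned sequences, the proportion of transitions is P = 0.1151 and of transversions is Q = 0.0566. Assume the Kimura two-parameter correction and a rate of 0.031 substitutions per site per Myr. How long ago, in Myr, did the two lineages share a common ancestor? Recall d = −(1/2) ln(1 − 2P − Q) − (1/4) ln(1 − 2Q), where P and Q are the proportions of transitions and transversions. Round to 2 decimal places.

3.21

Under the Kimura two-parameter model, d = −½ ln(1 − 2P − Q) − ¼ ln(1 − 2Q).
1 − 2P − Q = 0.7132, giving −½ ln(0.7132) = 0.168997.
1 − 2Q = 0.8868, giving −¼ ln(0.8868) = 0.030034.
d = 0.168997 + 0.030034 = 0.199031.
Under a molecular clock d = 2μt, so t = d/(2μ) = 0.199031 / (2 × 0.031) = 3.21 Myr.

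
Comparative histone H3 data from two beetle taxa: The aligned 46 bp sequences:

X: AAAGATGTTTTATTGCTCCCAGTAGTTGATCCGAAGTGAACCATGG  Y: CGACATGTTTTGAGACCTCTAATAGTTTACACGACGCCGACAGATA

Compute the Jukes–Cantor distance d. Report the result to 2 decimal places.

The sequences differ at 23 of 46 sites, so p = 23/46 = 0.5.
d = −(3/4) ln(1 − 4p/3) = −0.75 ln(1 − 0.666667) = −0.75 ln(0.333333)
  = −0.75 × (-1.098613) = 0.823960 substitutions/site.

0.82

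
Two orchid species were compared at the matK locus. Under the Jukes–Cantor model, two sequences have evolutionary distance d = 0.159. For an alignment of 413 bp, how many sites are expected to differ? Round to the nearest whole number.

59

Invert JC69: p = (3/4)(1 − e^(−4d/3)) = 0.75 × (1 − e^(-0.212)) = 0.75 × (1 − 0.808965) = 0.143276.
Expected differing sites = pL ≈ 0.143276 × 413 = 59.172988 ≈ 59.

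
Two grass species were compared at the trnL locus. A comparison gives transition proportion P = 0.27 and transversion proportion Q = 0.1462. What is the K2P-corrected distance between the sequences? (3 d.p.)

0.666

Under the Kimura two-parameter model, d = −½ ln(1 − 2P − Q) − ¼ ln(1 − 2Q).
1 − 2P − Q = 0.3138, giving −½ ln(0.3138) = 0.579500.
1 − 2Q = 0.7076, giving −¼ ln(0.7076) = 0.086469.
d = 0.579500 + 0.086469 = 0.665969.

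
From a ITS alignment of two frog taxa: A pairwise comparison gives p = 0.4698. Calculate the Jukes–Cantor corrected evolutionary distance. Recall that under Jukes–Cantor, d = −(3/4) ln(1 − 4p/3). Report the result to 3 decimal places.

d = −(3/4) ln(1 − 4p/3) = −0.75 ln(1 − 0.6264) = −0.75 ln(0.3736)
  = −0.75 × (-0.984570) = 0.738428 substitutions/site.

0.738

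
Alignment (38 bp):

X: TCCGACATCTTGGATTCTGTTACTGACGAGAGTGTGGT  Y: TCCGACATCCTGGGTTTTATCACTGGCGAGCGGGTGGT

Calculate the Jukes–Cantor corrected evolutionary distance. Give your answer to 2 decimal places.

0.25

The sequences differ at 8 of 38 sites (10, 14, 17, 19, 21, 26, 31, 33), so p = 8/38 ≈ 0.210526.
d = −(3/4) ln(1 − 4p/3) = −0.75 ln(1 − 0.280701) = −0.75 ln(0.719299)
  = −0.75 × (-0.329478) = 0.247109 substitutions/site.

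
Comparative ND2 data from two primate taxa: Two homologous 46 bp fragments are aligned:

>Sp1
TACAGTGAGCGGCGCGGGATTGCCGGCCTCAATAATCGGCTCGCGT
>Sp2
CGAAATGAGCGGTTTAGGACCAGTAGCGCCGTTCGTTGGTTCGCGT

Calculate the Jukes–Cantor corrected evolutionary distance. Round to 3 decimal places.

0.761

The sequences differ at 22 of 46 sites, so p = 22/46 ≈ 0.478261.
d = −(3/4) ln(1 − 4p/3) = −0.75 ln(1 − 0.637681) = −0.75 ln(0.362319)
  = −0.75 × (-1.015230) = 0.761423 substitutions/site.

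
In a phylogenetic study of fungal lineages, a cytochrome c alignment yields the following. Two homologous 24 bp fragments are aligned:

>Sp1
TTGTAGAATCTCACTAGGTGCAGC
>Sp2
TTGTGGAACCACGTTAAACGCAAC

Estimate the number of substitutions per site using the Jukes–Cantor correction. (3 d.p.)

The sequences differ at 9 of 24 sites (5, 9, 11, 13, 14, 17, 18, 19, 23), so p = 9/24 = 0.375.
d = −(3/4) ln(1 − 4p/3) = −0.75 ln(1 − 0.5) = −0.75 ln(0.5)
  = −0.75 × (-0.693147) = 0.519860 substitutions/site.

0.520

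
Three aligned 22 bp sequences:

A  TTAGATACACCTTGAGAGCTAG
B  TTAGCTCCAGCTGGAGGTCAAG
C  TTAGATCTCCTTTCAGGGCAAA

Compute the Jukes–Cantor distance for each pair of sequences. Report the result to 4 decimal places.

A–B: 7/22 sites differ → p ≈ 0.318182, d = −0.75 ln(1 − 0.424243) = 0.414052 ≈ 0.4141.
A–C: 8/22 sites differ → p ≈ 0.363636, d = −0.75 ln(1 − 0.484848) = 0.497470 ≈ 0.4975.
B–C: 9/22 sites differ → p ≈ 0.409091, d = −0.75 ln(1 − 0.545455) = 0.591344 ≈ 0.5913.

d(A,B) = 0.4141, d(A,C) = 0.4975, d(B,C) = 0.5913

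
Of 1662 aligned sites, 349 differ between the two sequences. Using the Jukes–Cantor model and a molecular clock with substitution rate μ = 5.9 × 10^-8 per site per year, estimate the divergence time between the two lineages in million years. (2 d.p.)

p = 349/1662 ≈ 0.209988.
d = −(3/4) ln(1 − 4p/3) = −0.75 ln(1 − 0.279984) = −0.75 ln(0.720016)
  = −0.75 × (-0.328482) = 0.246362 substitutions/site.
Under a molecular clock d = 2μt, so t = d/(2μ) = 0.246362 / (2 × 5.9 × 10^-8) = 2.09 million years.

2.09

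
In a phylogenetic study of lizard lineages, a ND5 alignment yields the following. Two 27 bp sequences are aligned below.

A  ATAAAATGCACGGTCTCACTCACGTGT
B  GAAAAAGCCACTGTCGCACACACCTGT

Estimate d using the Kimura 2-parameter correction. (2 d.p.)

Of 27 sites, 1 differences are transitions and 7 are transversions, so P = 1/27 ≈ 0.037037 and Q = 7/27 ≈ 0.259259.
Under the Kimura two-parameter model, d = −½ ln(1 − 2P − Q) − ¼ ln(1 − 2Q).
1 − 2P − Q = 0.666667, giving −½ ln(0.666667) = 0.202732.
1 − 2Q = 0.481482, giving −¼ ln(0.481482) = 0.182722.
d = 0.202732 + 0.182722 = 0.385454.

0.39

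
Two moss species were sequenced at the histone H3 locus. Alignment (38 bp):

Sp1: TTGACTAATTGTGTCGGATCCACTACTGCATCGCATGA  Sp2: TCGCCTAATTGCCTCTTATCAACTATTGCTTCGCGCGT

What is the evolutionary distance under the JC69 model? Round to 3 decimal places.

0.410

The sequences differ at 12 of 38 sites, so p = 12/38 ≈ 0.315789.
d = −(3/4) ln(1 − 4p/3) = −0.75 ln(1 − 0.421052) = −0.75 ln(0.578948)
  = −0.75 × (-0.546543) = 0.409907 substitutions/site.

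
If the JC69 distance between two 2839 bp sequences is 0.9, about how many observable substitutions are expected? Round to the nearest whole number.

Invert JC69: p = (3/4)(1 − e^(−4d/3)) = 0.75 × (1 − e^(-1.2)) = 0.75 × (1 − 0.301194) = 0.524105.
Expected differing sites = pL ≈ 0.524105 × 2839 = 1487.934095 ≈ 1488.

1488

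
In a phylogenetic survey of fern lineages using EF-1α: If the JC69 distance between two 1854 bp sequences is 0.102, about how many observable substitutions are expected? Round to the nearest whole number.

Invert JC69: p = (3/4)(1 − e^(−4d/3)) = 0.75 × (1 − e^(-0.136)) = 0.75 × (1 − 0.872843) = 0.095368.
Expected differing sites = pL ≈ 0.095368 × 1854 = 176.812272 ≈ 177.

177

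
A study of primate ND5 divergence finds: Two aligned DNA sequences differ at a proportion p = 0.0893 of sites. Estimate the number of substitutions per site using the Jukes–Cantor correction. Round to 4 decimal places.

0.0951

d = −(3/4) ln(1 − 4p/3) = −0.75 ln(1 − 0.119067) = −0.75 ln(0.880933)
  = −0.75 × (-0.126774) = 0.095081 substitutions/site.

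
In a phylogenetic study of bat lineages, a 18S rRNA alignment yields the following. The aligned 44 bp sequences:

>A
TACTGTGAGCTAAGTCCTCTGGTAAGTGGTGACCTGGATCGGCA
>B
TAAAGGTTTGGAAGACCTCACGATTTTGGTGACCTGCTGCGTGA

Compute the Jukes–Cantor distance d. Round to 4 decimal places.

The sequences differ at 20 of 44 sites, so p = 20/44 ≈ 0.454545.
d = −(3/4) ln(1 − 4p/3) = −0.75 ln(1 − 0.60606) = −0.75 ln(0.39394)
  = −0.75 × (-0.931557) = 0.698668 substitutions/site.

0.6987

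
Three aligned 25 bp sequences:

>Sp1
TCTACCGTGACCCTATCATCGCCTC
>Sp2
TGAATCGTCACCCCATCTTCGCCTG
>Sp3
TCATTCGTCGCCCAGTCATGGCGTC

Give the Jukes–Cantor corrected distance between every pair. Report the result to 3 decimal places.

d(Sp1,Sp2) = 0.351, d(Sp1,Sp3) = 0.490, d(Sp2,Sp3) = 0.490

Sp1–Sp2: 7/25 sites differ → p = 0.28, d = −0.75 ln(1 − 0.373333) = 0.350505 ≈ 0.351.
Sp1–Sp3: 9/25 sites differ → p = 0.36, d = −0.75 ln(1 − 0.48) = 0.490445 ≈ 0.490.
Sp2–Sp3: 9/25 sites differ → p = 0.36, d = −0.75 ln(1 − 0.48) = 0.490445 ≈ 0.490.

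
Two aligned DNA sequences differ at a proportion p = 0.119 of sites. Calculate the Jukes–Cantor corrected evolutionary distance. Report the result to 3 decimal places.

d = −(3/4) ln(1 − 4p/3) = −0.75 ln(1 − 0.158667) = −0.75 ln(0.841333)
  = −0.75 × (-0.172768) = 0.129576 substitutions/site.

0.130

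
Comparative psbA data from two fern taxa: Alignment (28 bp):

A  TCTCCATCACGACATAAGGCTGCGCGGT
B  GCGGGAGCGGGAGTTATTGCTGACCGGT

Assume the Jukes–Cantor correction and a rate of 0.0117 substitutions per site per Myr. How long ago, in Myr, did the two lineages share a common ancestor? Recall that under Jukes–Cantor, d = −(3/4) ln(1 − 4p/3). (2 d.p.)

30.93

The sequences differ at 13 of 28 sites, so p = 13/28 ≈ 0.464286.
d = −(3/4) ln(1 − 4p/3) = −0.75 ln(1 − 0.619048) = −0.75 ln(0.380952)
  = −0.75 × (-0.965082) = 0.723812 substitutions/site.
Under a molecular clock d = 2μt, so t = d/(2μ) = 0.723812 / (2 × 0.0117) = 30.93 Myr.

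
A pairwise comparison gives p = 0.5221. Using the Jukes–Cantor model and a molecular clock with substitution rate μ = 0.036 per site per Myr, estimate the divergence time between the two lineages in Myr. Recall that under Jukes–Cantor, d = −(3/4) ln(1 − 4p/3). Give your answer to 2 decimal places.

d = −(3/4) ln(1 − 4p/3) = −0.75 ln(1 − 0.696133) = −0.75 ln(0.303867)
  = −0.75 × (-1.191165) = 0.893374 substitutions/site.
Under a molecular clock d = 2μt, so t = d/(2μ) = 0.893374 / (2 × 0.036) = 12.41 Myr.

12.41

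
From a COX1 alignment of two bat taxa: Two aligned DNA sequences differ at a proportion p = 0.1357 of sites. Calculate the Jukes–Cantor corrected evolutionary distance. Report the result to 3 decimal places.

0.150

d = −(3/4) ln(1 − 4p/3) = −0.75 ln(1 − 0.180933) = −0.75 ln(0.819067)
  = −0.75 × (-0.199589) = 0.149692 substitutions/site.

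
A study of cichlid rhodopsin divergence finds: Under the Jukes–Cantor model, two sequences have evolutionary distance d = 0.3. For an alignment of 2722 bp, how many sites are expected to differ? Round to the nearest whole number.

Invert JC69: p = (3/4)(1 − e^(−4d/3)) = 0.75 × (1 − e^(-0.4)) = 0.75 × (1 − 0.670320) = 0.247260.
Expected differing sites = pL ≈ 0.247260 × 2722 = 673.04172 ≈ 673.

673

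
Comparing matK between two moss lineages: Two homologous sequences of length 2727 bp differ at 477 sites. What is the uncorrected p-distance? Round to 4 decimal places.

0.1749

p = 477/2727 = 0.174917… ≈ 0.1749 (to 4 d.p.).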